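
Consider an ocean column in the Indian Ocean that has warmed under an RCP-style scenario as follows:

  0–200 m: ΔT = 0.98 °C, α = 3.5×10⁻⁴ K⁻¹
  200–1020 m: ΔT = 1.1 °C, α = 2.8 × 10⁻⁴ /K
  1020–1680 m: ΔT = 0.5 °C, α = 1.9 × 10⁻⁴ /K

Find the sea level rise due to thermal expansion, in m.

0.384 m

200 × 0.98 × 3.5×10⁻⁴ = 0.06860 m
Layer 2: 1.1 × 820 × 2.8×10⁻⁴ = 0.25256 m
Layer 3: 1.9×10⁻⁴ × 660 × 0.5 = 0.06270 m
Δh = 0.06860 + 0.25256 + 0.06270 = 0.38386 m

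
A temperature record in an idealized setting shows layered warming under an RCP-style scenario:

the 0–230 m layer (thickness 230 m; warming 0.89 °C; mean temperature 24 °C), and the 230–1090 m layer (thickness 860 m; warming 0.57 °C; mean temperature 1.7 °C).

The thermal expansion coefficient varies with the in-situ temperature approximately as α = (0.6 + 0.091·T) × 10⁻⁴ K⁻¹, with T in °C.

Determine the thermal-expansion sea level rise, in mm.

Layer 1: α = (0.6 + 0.091×24)×10⁻⁴ = 2.784×10⁻⁴ K⁻¹
Layer 2: α = (0.6 + 0.091×1.7)×10⁻⁴ = 0.7547×10⁻⁴ K⁻¹
0–230 m: 0.89 × 230 × 2.784×10⁻⁴ = 0.05698848 m
Layer 2: 0.57 × 860 × 0.7547×10⁻⁴ = 0.036995394 m
Δh = 0.05698848 + 0.036995394 = 0.093983874 m ≈ 94.0 mm

about 94.0 mm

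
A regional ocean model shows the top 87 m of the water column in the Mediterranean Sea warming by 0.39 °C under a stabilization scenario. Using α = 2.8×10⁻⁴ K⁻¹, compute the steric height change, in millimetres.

Δh ≈ 9.50 mm

Δh = αΔT·H = 2.8×10⁻⁴ × 0.39 × 87 = 0.0095004 m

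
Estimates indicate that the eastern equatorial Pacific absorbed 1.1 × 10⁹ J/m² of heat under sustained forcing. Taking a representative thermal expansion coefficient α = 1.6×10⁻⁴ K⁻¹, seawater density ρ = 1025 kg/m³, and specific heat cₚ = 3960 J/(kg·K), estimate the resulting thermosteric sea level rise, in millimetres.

Δh = αQ/(ρcₚ) = 1.6×10⁻⁴ × 1.1×10⁹ / (1025 × 3960) ≈ 0.04336 m

Δh ≈ 43.4 mm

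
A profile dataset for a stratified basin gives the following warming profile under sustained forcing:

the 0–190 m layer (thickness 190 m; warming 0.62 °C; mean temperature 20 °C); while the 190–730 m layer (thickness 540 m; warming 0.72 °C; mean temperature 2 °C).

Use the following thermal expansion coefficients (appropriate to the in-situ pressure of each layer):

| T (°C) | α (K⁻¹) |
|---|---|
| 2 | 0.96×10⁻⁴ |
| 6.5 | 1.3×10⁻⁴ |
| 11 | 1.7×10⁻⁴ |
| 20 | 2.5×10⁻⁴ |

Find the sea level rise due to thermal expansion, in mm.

Layer 1 at 20 °C → α = 2.5×10⁻⁴ K⁻¹
Layer 2 at 2 °C → α = 0.96×10⁻⁴ K⁻¹
190 × 2.5×10⁻⁴ × 0.62 = 0.02945 m
Layer 2: 540 × 0.72 × 0.96×10⁻⁴ = 0.0373248 m
Δh = 0.02945 + 0.0373248 = 0.0667748 m

Δh ≈ 66.8 mm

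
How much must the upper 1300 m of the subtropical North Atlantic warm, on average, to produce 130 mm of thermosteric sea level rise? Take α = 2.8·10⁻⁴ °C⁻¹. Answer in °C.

0.357 °C

ΔT = Δh/(αH) = 0.13 / (2.8×10⁻⁴ × 1300) ≈ 0.3571 °C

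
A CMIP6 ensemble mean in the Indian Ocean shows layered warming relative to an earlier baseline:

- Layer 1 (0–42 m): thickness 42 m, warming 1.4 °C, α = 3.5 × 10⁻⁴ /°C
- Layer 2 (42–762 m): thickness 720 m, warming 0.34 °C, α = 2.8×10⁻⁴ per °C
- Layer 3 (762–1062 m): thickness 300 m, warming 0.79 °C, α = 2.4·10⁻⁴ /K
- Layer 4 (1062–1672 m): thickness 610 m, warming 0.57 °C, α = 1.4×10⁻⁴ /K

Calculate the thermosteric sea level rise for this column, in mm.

0–42 m: 1.4 × 3.5×10⁻⁴ × 42 = 0.02058 m
Layer 2: 0.34 × 2.8×10⁻⁴ × 720 = 0.068544 m
Layer 3: 2.4×10⁻⁴ × 300 × 0.79 = 0.05688 m
Layer 4: 1.4×10⁻⁴ × 0.57 × 610 = 0.048678 m
Δh = 0.02058 + 0.068544 + 0.05688 + 0.048678 = 0.194682 m ≈ 195 mm

195 mm of thermosteric rise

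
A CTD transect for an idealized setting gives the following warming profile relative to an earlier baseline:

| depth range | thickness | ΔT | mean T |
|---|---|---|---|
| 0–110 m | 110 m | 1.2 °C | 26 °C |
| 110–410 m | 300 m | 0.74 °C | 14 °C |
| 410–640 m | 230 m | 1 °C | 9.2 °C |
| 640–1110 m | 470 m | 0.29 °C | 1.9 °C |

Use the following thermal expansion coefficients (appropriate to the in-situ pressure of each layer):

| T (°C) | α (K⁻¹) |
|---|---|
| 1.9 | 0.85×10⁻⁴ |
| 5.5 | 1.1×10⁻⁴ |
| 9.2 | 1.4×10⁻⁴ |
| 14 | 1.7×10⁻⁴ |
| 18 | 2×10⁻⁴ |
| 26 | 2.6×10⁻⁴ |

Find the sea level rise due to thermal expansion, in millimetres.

about 116 mm

Layer 1 at 26 °C → α = 2.6×10⁻⁴ K⁻¹
Layer 2 at 14 °C → α = 1.7×10⁻⁴ K⁻¹
Layer 3 at 9.2 °C → α = 1.4×10⁻⁴ K⁻¹
Layer 4 at 1.9 °C → α = 0.85×10⁻⁴ K⁻¹
2.6×10⁻⁴ × 1.2 × 110 = 0.03432 m
300 × 1.7×10⁻⁴ × 0.74 = 0.03774 m
1.4×10⁻⁴ × 1 × 230 = 0.03220 m
Layer 4: 0.29 × 470 × 0.85×10⁻⁴ = 0.0115855 m
Δh = 0.03432 + 0.03774 + 0.03220 + 0.0115855 = 0.1158455 m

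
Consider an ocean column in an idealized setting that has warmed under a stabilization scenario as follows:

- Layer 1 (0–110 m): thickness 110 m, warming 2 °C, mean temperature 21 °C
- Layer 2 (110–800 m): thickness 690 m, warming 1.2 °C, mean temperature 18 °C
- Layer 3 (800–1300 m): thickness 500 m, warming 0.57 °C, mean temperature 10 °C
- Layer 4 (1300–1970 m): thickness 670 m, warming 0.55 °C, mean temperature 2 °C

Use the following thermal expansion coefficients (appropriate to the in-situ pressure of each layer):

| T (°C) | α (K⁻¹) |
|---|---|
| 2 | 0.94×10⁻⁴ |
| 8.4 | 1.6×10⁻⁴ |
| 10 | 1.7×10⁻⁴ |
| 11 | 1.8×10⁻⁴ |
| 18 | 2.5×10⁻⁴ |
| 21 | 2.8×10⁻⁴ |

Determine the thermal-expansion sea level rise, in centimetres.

35 cm of thermosteric rise

Layer 1 at 21 °C → α = 2.8×10⁻⁴ K⁻¹
Layer 2 at 18 °C → α = 2.5×10⁻⁴ K⁻¹
Layer 3 at 10 °C → α = 1.7×10⁻⁴ K⁻¹
Layer 4 at 2 °C → α = 0.94×10⁻⁴ K⁻¹
0–110 m: 2.8×10⁻⁴ × 2 × 110 = 0.06160 m
Layer 2: 1.2 × 690 × 2.5×10⁻⁴ = 0.20700 m
1.7×10⁻⁴ × 500 × 0.57 = 0.04845 m
1300–1970 m: 0.55 × 670 × 0.94×10⁻⁴ = 0.034639 m
Δh = 0.06160 + 0.20700 + 0.04845 + 0.034639 = 0.351689 m ≈ 35 cm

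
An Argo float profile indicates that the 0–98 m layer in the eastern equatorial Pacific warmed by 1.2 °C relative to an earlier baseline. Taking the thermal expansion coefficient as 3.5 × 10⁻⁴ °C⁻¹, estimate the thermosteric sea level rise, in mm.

about 41 mm

Δh = αΔT·H = 3.5×10⁻⁴ × 1.2 × 98 = 0.04116 m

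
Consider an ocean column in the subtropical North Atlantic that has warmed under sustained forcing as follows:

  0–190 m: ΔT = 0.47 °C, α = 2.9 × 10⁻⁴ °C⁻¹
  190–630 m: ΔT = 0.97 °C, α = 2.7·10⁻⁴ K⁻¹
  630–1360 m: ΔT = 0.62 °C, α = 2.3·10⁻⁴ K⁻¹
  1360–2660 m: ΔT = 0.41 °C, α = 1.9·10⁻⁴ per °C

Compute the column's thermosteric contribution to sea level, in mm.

about 350 mm

0–190 m: 0.47 × 2.9×10⁻⁴ × 190 = 0.025897 m
Layer 2: 2.7×10⁻⁴ × 0.97 × 440 = 0.115236 m
0.62 × 730 × 2.3×10⁻⁴ = 0.104098 m
0.41 × 1300 × 1.9×10⁻⁴ = 0.10127 m
Δh = 0.025897 + 0.115236 + 0.104098 + 0.10127 = 0.346501 m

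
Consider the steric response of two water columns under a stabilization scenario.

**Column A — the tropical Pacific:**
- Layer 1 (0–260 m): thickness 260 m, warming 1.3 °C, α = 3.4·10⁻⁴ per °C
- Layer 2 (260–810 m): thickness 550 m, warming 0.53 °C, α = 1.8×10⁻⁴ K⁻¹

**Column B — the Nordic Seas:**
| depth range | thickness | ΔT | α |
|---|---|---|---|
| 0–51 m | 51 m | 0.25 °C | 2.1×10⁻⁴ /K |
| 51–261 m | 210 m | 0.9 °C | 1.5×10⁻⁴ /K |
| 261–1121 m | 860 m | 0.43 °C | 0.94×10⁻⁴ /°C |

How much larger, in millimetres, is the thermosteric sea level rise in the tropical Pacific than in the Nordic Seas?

A 0–260 m: 260 × 1.3 × 3.4×10⁻⁴ = 0.11492 m
A Layer 2: 550 × 1.8×10⁻⁴ × 0.53 = 0.05247 m
A total: 0.16739 m
B 51 × 2.1×10⁻⁴ × 0.25 = 0.0026775 m
B 51–261 m: 210 × 0.9 × 1.5×10⁻⁴ = 0.02835 m
B 261–1121 m: 0.94×10⁻⁴ × 0.43 × 860 = 0.0347612 m
B total: 0.0657887 m
Difference: 0.16739 − 0.0657887 = 0.1016013 m

100 mm larger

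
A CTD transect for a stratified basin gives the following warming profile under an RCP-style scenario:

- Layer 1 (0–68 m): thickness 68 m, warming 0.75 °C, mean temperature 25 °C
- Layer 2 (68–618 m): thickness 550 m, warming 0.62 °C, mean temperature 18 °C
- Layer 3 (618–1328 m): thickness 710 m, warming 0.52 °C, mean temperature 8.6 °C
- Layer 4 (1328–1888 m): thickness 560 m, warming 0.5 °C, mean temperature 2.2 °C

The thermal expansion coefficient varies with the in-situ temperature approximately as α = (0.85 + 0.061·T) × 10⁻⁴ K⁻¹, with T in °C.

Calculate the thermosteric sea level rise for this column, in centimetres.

Layer 1: α = (0.85 + 0.061×25)×10⁻⁴ = 2.375×10⁻⁴ K⁻¹
Layer 2: α = (0.85 + 0.061×18)×10⁻⁴ = 1.948×10⁻⁴ K⁻¹
Layer 3: α = (0.85 + 0.061×8.6)×10⁻⁴ = 1.3746×10⁻⁴ K⁻¹
Layer 4: α = (0.85 + 0.061×2.2)×10⁻⁴ = 0.9842×10⁻⁴ K⁻¹
2.375×10⁻⁴ × 0.75 × 68 = 0.0121125 m
0.62 × 1.948×10⁻⁴ × 550 = 0.0664268 m
0.52 × 710 × 1.3746×10⁻⁴ = 0.050750232 m
1328–1888 m: 0.5 × 560 × 0.9842×10⁻⁴ = 0.0275576 m
Δh = 0.0121125 + 0.0664268 + 0.050750232 + 0.0275576 = 0.156847132 m ≈ 16 cm

Δh = 16 cm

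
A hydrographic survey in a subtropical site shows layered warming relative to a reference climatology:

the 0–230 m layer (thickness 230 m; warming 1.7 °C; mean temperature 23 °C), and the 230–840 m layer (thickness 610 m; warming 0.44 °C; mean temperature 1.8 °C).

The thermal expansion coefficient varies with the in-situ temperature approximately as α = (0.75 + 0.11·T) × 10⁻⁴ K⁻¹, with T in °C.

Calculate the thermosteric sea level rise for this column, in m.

about 0.154 m

Layer 1: α = (0.75 + 0.11×23)×10⁻⁴ = 3.28×10⁻⁴ K⁻¹
Layer 2: α = (0.75 + 0.11×1.8)×10⁻⁴ = 0.948×10⁻⁴ K⁻¹
3.28×10⁻⁴ × 1.7 × 230 = 0.128248 m
610 × 0.44 × 0.948×10⁻⁴ = 0.02544432 m
Δh = 0.128248 + 0.02544432 = 0.15369232 m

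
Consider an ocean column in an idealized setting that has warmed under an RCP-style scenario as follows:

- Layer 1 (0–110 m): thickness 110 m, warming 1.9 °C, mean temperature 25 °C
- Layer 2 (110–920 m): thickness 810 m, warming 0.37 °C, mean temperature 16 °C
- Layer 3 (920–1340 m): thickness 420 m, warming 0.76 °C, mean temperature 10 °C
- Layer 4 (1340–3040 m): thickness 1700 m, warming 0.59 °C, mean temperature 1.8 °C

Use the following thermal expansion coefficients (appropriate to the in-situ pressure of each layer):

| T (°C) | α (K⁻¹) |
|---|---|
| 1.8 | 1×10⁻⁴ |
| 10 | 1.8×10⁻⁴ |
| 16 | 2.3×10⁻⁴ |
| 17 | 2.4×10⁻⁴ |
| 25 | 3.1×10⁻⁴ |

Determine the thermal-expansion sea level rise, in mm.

Δh = 291 mm

Layer 1 at 25 °C → α = 3.1×10⁻⁴ K⁻¹
Layer 2 at 16 °C → α = 2.3×10⁻⁴ K⁻¹
Layer 3 at 10 °C → α = 1.8×10⁻⁴ K⁻¹
Layer 4 at 1.8 °C → α = 1×10⁻⁴ K⁻¹
1.9 × 3.1×10⁻⁴ × 110 = 0.06479 m
810 × 2.3×10⁻⁴ × 0.37 = 0.068931 m
920–1340 m: 1.8×10⁻⁴ × 0.76 × 420 = 0.057456 m
0.59 × 1×10⁻⁴ × 1700 = 0.10030 m
Δh = 0.06479 + 0.068931 + 0.057456 + 0.10030 = 0.291477 m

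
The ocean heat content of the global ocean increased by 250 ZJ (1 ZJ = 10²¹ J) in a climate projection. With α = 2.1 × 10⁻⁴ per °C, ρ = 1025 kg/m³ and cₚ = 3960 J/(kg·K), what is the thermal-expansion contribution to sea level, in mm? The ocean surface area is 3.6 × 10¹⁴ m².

about 35.9 mm

Per unit area: Q = 250×10²¹ / (3.6×10¹⁴) ≈ 6.944×10⁸ J/m²
Δh = αQ/(ρcₚ) = 2.1×10⁻⁴ × 6.944×10⁸ / (1025 × 3960) ≈ 0.035926 m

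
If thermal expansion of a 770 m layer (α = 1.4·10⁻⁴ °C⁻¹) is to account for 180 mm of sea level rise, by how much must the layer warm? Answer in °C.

ΔT = Δh/(αH) = 0.18 / (1.4×10⁻⁴ × 770) ≈ 1.670 °C

1.7 °C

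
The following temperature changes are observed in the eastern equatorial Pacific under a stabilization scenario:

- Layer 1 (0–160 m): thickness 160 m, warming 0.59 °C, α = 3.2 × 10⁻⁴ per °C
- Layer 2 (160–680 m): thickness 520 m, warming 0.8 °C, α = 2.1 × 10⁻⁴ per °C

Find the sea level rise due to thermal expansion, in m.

Layer 1: 160 × 0.59 × 3.2×10⁻⁴ = 0.030208 m
Layer 2: 520 × 2.1×10⁻⁴ × 0.8 = 0.08736 m
Δh = 0.030208 + 0.08736 = 0.117568 m ≈ 0.118 m

Δh = 0.118 m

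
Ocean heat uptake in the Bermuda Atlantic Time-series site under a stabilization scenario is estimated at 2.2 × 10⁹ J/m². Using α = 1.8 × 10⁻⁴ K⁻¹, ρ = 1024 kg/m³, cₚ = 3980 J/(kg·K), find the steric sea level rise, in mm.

97.2 mm of thermosteric rise

Δh = αQ/(ρcₚ) = 1.8×10⁻⁴ × 2.2×10⁹ / (1024 × 3980) ≈ 0.097166 m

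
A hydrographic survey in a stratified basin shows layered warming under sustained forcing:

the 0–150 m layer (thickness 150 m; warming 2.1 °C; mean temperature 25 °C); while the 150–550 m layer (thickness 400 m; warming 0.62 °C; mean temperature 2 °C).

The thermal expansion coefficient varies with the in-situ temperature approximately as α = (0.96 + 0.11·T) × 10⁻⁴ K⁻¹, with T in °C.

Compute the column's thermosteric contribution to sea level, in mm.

Layer 1: α = (0.96 + 0.11×25)×10⁻⁴ = 3.71×10⁻⁴ K⁻¹
Layer 2: α = (0.96 + 0.11×2)×10⁻⁴ = 1.18×10⁻⁴ K⁻¹
Layer 1: 3.71×10⁻⁴ × 2.1 × 150 = 0.116865 m
Layer 2: 1.18×10⁻⁴ × 0.62 × 400 = 0.029264 m
Δh = 0.116865 + 0.029264 = 0.146129 m ≈ 146 mm

Δh ≈ 146 mm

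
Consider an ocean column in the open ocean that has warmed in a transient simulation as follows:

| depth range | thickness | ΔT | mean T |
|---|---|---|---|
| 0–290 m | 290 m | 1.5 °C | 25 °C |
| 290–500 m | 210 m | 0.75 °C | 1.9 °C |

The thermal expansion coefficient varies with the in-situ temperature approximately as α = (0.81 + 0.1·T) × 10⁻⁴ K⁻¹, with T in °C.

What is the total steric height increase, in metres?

0.160 m

Layer 1: α = (0.81 + 0.1×25)×10⁻⁴ = 3.31×10⁻⁴ K⁻¹
Layer 2: α = (0.81 + 0.1×1.9)×10⁻⁴ = 1×10⁻⁴ K⁻¹
Layer 1: 3.31×10⁻⁴ × 290 × 1.5 = 0.143985 m
290–500 m: 0.75 × 1×10⁻⁴ × 210 = 0.01575 m
Δh = 0.143985 + 0.01575 = 0.159735 m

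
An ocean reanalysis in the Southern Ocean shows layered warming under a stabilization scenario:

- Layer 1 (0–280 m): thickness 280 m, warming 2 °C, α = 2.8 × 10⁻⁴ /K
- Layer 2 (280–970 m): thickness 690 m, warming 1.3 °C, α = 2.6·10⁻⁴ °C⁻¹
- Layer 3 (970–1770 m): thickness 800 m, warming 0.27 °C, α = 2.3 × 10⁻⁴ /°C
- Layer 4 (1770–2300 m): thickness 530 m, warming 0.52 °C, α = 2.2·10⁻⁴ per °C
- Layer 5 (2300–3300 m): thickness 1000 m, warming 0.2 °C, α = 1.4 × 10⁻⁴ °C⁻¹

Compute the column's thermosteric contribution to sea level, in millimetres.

530 mm of thermosteric rise

Layer 1: 2.8×10⁻⁴ × 280 × 2 = 0.15680 m
Layer 2: 690 × 2.6×10⁻⁴ × 1.3 = 0.23322 m
Layer 3: 0.27 × 2.3×10⁻⁴ × 800 = 0.04968 m
2.2×10⁻⁴ × 0.52 × 530 = 0.060632 m
0.2 × 1000 × 1.4×10⁻⁴ = 0.02800 m
Δh = 0.15680 + 0.23322 + 0.04968 + 0.060632 + 0.02800 = 0.528332 m ≈ 530 mm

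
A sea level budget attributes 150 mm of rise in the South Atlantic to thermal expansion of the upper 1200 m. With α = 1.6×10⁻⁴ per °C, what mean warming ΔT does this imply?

ΔT = Δh/(αH) = 0.15 / (1.6×10⁻⁴ × 1200) ≈ 0.7813 K

about 0.78 K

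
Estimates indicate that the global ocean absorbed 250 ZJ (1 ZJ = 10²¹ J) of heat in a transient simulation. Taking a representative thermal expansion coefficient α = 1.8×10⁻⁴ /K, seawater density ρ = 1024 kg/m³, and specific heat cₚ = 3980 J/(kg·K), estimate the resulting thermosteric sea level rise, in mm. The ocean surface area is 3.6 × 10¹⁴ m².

Per unit area: Q = 250×10²¹ / (3.6×10¹⁴) ≈ 6.944×10⁸ J/m²
Δh = αQ/(ρcₚ) = 1.8×10⁻⁴ × 6.944×10⁸ / (1024 × 3980) ≈ 0.030669 m

Δh ≈ 30.7 mm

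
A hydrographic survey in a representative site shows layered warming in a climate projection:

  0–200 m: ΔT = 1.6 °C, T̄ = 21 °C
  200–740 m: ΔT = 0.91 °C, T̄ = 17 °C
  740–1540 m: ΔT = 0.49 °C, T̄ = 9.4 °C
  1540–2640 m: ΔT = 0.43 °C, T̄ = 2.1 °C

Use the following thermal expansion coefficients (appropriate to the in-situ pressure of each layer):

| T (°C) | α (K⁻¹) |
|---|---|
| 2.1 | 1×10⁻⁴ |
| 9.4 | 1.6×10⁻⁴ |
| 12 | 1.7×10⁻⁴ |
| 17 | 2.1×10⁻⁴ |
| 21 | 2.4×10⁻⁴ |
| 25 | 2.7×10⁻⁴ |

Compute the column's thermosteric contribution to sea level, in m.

Layer 1 at 21 °C → α = 2.4×10⁻⁴ K⁻¹
Layer 2 at 17 °C → α = 2.1×10⁻⁴ K⁻¹
Layer 3 at 9.4 °C → α = 1.6×10⁻⁴ K⁻¹
Layer 4 at 2.1 °C → α = 1×10⁻⁴ K⁻¹
0–200 m: 1.6 × 2.4×10⁻⁴ × 200 = 0.07680 m
540 × 0.91 × 2.1×10⁻⁴ = 0.103194 m
Layer 3: 0.49 × 800 × 1.6×10⁻⁴ = 0.06272 m
Layer 4: 0.43 × 1×10⁻⁴ × 1100 = 0.04730 m
Δh = 0.07680 + 0.103194 + 0.06272 + 0.04730 = 0.290014 m

0.290 m of thermosteric rise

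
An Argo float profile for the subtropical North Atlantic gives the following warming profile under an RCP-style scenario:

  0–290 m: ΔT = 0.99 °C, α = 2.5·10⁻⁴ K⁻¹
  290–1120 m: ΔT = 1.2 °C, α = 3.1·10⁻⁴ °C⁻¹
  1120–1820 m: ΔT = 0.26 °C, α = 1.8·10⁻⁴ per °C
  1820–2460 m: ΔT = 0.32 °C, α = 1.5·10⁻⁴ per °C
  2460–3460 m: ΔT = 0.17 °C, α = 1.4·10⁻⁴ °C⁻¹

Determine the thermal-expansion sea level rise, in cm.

290 × 0.99 × 2.5×10⁻⁴ = 0.071775 m
Layer 2: 1.2 × 3.1×10⁻⁴ × 830 = 0.30876 m
1120–1820 m: 0.26 × 700 × 1.8×10⁻⁴ = 0.03276 m
640 × 0.32 × 1.5×10⁻⁴ = 0.03072 m
1.4×10⁻⁴ × 1000 × 0.17 = 0.02380 m
Δh = 0.071775 + 0.30876 + 0.03276 + 0.03072 + 0.02380 = 0.467815 m

about 46.8 cm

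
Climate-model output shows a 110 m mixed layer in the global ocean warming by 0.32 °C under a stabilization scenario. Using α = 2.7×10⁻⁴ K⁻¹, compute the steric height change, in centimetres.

Δh = αΔT·H = 2.7×10⁻⁴ × 0.32 × 110 = 0.009504 m

Δh = 0.950 cm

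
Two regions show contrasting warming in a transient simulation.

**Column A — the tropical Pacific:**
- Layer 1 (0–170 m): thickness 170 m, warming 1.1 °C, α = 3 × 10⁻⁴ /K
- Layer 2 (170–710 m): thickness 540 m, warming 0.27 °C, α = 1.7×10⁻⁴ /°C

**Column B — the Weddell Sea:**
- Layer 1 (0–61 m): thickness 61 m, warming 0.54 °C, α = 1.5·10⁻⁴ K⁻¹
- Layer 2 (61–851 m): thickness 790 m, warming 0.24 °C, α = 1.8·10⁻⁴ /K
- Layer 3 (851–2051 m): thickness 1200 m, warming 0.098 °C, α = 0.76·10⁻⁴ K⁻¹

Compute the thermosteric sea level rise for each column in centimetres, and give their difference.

Δh_A ≈ 8.1 cm, Δh_B ≈ 4.8 cm; difference ≈ 3.3 cm

A 1.1 × 170 × 3×10⁻⁴ = 0.05610 m
A 1.7×10⁻⁴ × 0.27 × 540 = 0.024786 m
A total: 0.080886 m
B 0–61 m: 1.5×10⁻⁴ × 0.54 × 61 = 0.004941 m
B 1.8×10⁻⁴ × 0.24 × 790 = 0.034128 m
B 851–2051 m: 1200 × 0.098 × 0.76×10⁻⁴ = 0.0089376 m
B total: 0.0480066 m
Difference: 0.080886 − 0.0480066 = 0.0328794 m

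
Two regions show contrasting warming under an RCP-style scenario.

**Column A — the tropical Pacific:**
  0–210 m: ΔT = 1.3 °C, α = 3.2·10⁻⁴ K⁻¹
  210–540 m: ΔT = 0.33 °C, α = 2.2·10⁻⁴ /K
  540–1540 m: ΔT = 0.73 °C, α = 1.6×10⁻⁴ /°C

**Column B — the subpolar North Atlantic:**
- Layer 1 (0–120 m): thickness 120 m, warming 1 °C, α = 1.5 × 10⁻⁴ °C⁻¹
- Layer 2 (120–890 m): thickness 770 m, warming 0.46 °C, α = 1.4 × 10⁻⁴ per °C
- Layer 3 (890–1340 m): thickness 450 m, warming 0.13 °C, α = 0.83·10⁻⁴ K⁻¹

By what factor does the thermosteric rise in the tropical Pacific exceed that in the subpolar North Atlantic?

3.15

A Layer 1: 210 × 1.3 × 3.2×10⁻⁴ = 0.08736 m
A Layer 2: 0.33 × 330 × 2.2×10⁻⁴ = 0.023958 m
A 1000 × 1.6×10⁻⁴ × 0.73 = 0.11680 m
A total: 0.228118 m
B 1.5×10⁻⁴ × 120 × 1 = 0.01800 m
B Layer 2: 1.4×10⁻⁴ × 0.46 × 770 = 0.049588 m
B 0.13 × 450 × 0.83×10⁻⁴ = 0.0048555 m
B total: 0.0724435 m
Ratio: 0.228118 / 0.0724435 ≈ 3.149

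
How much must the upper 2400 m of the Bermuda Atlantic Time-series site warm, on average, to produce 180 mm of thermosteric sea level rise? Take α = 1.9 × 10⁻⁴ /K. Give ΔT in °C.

about 0.395 °C

ΔT = Δh/(αH) = 0.18 / (1.9×10⁻⁴ × 2400) ≈ 0.3947 °C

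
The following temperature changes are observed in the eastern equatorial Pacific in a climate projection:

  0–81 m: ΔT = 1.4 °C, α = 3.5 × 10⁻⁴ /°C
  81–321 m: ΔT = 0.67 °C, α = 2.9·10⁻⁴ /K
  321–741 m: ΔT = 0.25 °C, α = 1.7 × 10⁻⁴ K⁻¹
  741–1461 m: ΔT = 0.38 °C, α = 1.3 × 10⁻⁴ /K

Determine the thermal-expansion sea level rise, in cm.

14.0 cm of thermosteric rise

0–81 m: 1.4 × 3.5×10⁻⁴ × 81 = 0.03969 m
81–321 m: 240 × 2.9×10⁻⁴ × 0.67 = 0.046632 m
Layer 3: 1.7×10⁻⁴ × 0.25 × 420 = 0.01785 m
741–1461 m: 720 × 0.38 × 1.3×10⁻⁴ = 0.035568 m
Δh = 0.03969 + 0.046632 + 0.01785 + 0.035568 = 0.13974 m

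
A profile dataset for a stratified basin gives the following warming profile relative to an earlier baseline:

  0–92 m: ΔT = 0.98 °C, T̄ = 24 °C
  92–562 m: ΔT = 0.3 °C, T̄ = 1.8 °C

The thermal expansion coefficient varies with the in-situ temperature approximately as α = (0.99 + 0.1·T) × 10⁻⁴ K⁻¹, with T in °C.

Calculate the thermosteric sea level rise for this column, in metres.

0.047 m

Layer 1: α = (0.99 + 0.1×24)×10⁻⁴ = 3.39×10⁻⁴ K⁻¹
Layer 2: α = (0.99 + 0.1×1.8)×10⁻⁴ = 1.17×10⁻⁴ K⁻¹
Layer 1: 92 × 3.39×10⁻⁴ × 0.98 = 0.03056424 m
92–562 m: 0.3 × 470 × 1.17×10⁻⁴ = 0.016497 m
Δh = 0.03056424 + 0.016497 = 0.04706124 m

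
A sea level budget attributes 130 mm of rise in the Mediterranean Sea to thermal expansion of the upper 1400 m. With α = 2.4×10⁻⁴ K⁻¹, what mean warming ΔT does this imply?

ΔT ≈ 0.387 K

ΔT = Δh/(αH) = 0.13 / (2.4×10⁻⁴ × 1400) ≈ 0.3869 K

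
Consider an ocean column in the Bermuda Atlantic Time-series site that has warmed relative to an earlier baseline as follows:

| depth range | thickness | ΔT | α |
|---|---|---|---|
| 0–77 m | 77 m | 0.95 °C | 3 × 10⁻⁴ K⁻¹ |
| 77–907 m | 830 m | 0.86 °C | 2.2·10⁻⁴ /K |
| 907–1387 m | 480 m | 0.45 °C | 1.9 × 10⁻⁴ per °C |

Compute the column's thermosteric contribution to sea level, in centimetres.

Δh ≈ 22.0 cm

0–77 m: 77 × 0.95 × 3×10⁻⁴ = 0.021945 m
Layer 2: 830 × 0.86 × 2.2×10⁻⁴ = 0.157036 m
907–1387 m: 1.9×10⁻⁴ × 0.45 × 480 = 0.04104 m
Δh = 0.021945 + 0.157036 + 0.04104 = 0.220021 m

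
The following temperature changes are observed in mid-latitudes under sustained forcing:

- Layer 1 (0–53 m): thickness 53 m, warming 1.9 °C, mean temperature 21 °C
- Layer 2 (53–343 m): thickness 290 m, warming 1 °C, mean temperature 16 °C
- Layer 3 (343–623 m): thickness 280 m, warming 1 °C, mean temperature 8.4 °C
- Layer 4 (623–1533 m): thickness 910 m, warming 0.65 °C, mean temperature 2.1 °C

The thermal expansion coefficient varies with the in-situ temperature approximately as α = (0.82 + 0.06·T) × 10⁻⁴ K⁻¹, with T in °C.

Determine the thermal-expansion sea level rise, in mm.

Δh = 170 mm

Layer 1: α = (0.82 + 0.06×21)×10⁻⁴ = 2.08×10⁻⁴ K⁻¹
Layer 2: α = (0.82 + 0.06×16)×10⁻⁴ = 1.78×10⁻⁴ K⁻¹
Layer 3: α = (0.82 + 0.06×8.4)×10⁻⁴ = 1.324×10⁻⁴ K⁻¹
Layer 4: α = (0.82 + 0.06×2.1)×10⁻⁴ = 0.946×10⁻⁴ K⁻¹
Layer 1: 1.9 × 2.08×10⁻⁴ × 53 = 0.0209456 m
1.78×10⁻⁴ × 290 × 1 = 0.05162 m
Layer 3: 1.324×10⁻⁴ × 1 × 280 = 0.037072 m
0.65 × 0.946×10⁻⁴ × 910 = 0.0559559 m
Δh = 0.0209456 + 0.05162 + 0.037072 + 0.0559559 = 0.1655935 m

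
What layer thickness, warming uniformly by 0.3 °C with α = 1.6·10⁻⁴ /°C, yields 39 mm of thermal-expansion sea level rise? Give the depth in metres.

H = Δh/(αΔT) = 0.039 / (1.6×10⁻⁴ × 0.3) = 812.5 m

813 m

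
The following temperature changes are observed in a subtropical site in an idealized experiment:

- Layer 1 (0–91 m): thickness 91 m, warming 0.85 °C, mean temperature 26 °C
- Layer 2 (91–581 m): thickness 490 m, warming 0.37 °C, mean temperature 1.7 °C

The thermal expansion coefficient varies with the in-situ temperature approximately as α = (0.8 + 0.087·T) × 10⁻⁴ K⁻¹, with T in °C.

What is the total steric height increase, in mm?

Layer 1: α = (0.8 + 0.087×26)×10⁻⁴ = 3.062×10⁻⁴ K⁻¹
Layer 2: α = (0.8 + 0.087×1.7)×10⁻⁴ = 0.9479×10⁻⁴ K⁻¹
0–91 m: 0.85 × 3.062×10⁻⁴ × 91 = 0.02368457 m
91–581 m: 0.37 × 0.9479×10⁻⁴ × 490 = 0.017185427 m
Δh = 0.02368457 + 0.017185427 = 0.040869997 m ≈ 40.9 mm

about 40.9 mm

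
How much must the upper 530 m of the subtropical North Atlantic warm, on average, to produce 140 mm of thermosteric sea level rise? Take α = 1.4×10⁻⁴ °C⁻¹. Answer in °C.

ΔT = Δh/(αH) = 0.14 / (1.4×10⁻⁴ × 530) ≈ 1.887 °C

about 1.89 °C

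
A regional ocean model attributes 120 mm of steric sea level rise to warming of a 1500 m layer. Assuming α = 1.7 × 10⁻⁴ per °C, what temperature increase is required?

ΔT = Δh/(αH) = 0.12 / (1.7×10⁻⁴ × 1500) ≈ 0.4706 °C

about 0.471 °C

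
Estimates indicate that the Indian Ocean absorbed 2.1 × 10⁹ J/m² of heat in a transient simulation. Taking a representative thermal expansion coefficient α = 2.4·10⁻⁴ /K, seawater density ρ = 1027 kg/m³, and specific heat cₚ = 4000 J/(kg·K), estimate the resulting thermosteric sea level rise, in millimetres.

Δh = αQ/(ρcₚ) = 2.4×10⁻⁴ × 2.1×10⁹ / (1027 × 4000) ≈ 0.12269 m

120 mm of thermosteric rise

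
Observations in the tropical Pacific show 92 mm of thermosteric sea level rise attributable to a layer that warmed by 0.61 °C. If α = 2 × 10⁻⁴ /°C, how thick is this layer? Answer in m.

H = Δh/(αΔT) = 0.092 / (2×10⁻⁴ × 0.61) ≈ 754.1 m

about 754 m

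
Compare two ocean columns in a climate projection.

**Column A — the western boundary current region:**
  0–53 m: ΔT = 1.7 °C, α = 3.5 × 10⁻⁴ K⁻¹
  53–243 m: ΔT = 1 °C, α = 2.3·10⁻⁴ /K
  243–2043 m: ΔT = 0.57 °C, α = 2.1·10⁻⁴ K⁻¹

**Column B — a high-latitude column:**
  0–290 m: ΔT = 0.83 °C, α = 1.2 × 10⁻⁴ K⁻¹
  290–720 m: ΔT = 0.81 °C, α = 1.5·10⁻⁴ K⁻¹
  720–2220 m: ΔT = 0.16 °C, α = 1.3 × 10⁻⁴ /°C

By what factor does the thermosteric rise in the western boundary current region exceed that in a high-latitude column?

a factor of 2.6

A Layer 1: 3.5×10⁻⁴ × 1.7 × 53 = 0.031535 m
A 53–243 m: 1 × 190 × 2.3×10⁻⁴ = 0.04370 m
A 243–2043 m: 0.57 × 1800 × 2.1×10⁻⁴ = 0.21546 m
A total: 0.290695 m
B 0–290 m: 0.83 × 1.2×10⁻⁴ × 290 = 0.028884 m
B Layer 2: 1.5×10⁻⁴ × 430 × 0.81 = 0.052245 m
B 720–2220 m: 1.3×10⁻⁴ × 0.16 × 1500 = 0.03120 m
B total: 0.112329 m
Ratio: 0.290695 / 0.112329 ≈ 2.588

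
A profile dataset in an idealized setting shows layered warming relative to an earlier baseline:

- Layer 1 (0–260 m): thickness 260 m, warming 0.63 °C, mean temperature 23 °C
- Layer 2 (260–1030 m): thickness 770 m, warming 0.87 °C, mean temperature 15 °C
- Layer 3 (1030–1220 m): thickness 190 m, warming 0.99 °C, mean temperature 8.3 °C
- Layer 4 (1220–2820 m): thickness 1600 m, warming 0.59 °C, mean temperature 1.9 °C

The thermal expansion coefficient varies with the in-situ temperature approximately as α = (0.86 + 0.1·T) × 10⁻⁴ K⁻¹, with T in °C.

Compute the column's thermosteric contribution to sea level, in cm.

about 34.1 cm

Layer 1: α = (0.86 + 0.1×23)×10⁻⁴ = 3.16×10⁻⁴ K⁻¹
Layer 2: α = (0.86 + 0.1×15)×10⁻⁴ = 2.36×10⁻⁴ K⁻¹
Layer 3: α = (0.86 + 0.1×8.3)×10⁻⁴ = 1.69×10⁻⁴ K⁻¹
Layer 4: α = (0.86 + 0.1×1.9)×10⁻⁴ = 1.05×10⁻⁴ K⁻¹
0–260 m: 0.63 × 3.16×10⁻⁴ × 260 = 0.0517608 m
2.36×10⁻⁴ × 770 × 0.87 = 0.1580964 m
190 × 1.69×10⁻⁴ × 0.99 = 0.0317889 m
1.05×10⁻⁴ × 0.59 × 1600 = 0.09912 m
Δh = 0.0517608 + 0.1580964 + 0.0317889 + 0.09912 = 0.3407661 m ≈ 34.1 cm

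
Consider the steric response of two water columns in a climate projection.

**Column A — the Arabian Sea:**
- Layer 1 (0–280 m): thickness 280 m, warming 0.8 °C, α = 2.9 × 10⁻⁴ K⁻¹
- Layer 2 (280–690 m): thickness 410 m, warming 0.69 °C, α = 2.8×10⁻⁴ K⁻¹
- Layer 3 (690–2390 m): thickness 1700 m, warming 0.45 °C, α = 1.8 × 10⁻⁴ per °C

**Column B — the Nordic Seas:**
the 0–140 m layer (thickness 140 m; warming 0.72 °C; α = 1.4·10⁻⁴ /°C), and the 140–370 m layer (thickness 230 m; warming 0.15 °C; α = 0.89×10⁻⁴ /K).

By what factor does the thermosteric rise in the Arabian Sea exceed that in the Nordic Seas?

≈ 16×

A 0–280 m: 280 × 0.8 × 2.9×10⁻⁴ = 0.06496 m
A 410 × 0.69 × 2.8×10⁻⁴ = 0.079212 m
A 0.45 × 1700 × 1.8×10⁻⁴ = 0.13770 m
A total: 0.281872 m
B Layer 1: 0.72 × 1.4×10⁻⁴ × 140 = 0.014112 m
B 230 × 0.15 × 0.89×10⁻⁴ = 0.0030705 m
B total: 0.0171825 m
Ratio: 0.281872 / 0.0171825 ≈ 16.40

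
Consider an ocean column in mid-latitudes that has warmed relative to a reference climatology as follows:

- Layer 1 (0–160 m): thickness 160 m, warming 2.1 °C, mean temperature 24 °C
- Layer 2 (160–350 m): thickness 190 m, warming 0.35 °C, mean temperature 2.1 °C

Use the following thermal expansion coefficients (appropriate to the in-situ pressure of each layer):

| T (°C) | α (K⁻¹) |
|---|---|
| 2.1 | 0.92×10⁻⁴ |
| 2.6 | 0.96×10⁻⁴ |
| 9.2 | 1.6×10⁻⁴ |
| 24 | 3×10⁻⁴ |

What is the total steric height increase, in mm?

about 107 mm

Layer 1 at 24 °C → α = 3×10⁻⁴ K⁻¹
Layer 2 at 2.1 °C → α = 0.92×10⁻⁴ K⁻¹
160 × 3×10⁻⁴ × 2.1 = 0.10080 m
0.35 × 0.92×10⁻⁴ × 190 = 0.006118 m
Δh = 0.10080 + 0.006118 = 0.106918 m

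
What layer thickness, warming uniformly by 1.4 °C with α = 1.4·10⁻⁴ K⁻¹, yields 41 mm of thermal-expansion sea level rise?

210 m

H = Δh/(αΔT) = 0.041 / (1.4×10⁻⁴ × 1.4) ≈ 209.2 m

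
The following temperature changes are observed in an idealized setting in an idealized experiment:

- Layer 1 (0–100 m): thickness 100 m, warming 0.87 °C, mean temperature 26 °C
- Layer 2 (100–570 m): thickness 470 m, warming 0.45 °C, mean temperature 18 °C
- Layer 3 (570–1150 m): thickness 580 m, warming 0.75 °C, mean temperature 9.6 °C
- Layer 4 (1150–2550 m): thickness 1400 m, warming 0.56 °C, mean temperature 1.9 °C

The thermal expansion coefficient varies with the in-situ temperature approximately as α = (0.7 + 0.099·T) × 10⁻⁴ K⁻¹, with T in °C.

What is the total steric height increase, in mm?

222 mm of thermosteric rise

Layer 1: α = (0.7 + 0.099×26)×10⁻⁴ = 3.274×10⁻⁴ K⁻¹
Layer 2: α = (0.7 + 0.099×18)×10⁻⁴ = 2.482×10⁻⁴ K⁻¹
Layer 3: α = (0.7 + 0.099×9.6)×10⁻⁴ = 1.6504×10⁻⁴ K⁻¹
Layer 4: α = (0.7 + 0.099×1.9)×10⁻⁴ = 0.8881×10⁻⁴ K⁻¹
100 × 3.274×10⁻⁴ × 0.87 = 0.0284838 m
Layer 2: 470 × 2.482×10⁻⁴ × 0.45 = 0.0524943 m
570–1150 m: 580 × 0.75 × 1.6504×10⁻⁴ = 0.0717924 m
Layer 4: 0.56 × 0.8881×10⁻⁴ × 1400 = 0.06962704 m
Δh = 0.0284838 + 0.0524943 + 0.0717924 + 0.06962704 = 0.22239754 m ≈ 222 mm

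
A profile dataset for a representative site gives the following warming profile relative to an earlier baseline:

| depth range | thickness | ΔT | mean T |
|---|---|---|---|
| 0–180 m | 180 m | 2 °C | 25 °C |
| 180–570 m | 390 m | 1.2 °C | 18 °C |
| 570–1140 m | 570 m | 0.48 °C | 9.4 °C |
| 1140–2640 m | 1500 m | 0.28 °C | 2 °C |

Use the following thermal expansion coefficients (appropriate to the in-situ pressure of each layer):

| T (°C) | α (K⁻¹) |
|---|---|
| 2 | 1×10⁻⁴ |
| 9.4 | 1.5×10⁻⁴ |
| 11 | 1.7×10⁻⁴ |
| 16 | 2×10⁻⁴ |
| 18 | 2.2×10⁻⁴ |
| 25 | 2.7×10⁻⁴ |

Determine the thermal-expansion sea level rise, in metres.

Layer 1 at 25 °C → α = 2.7×10⁻⁴ K⁻¹
Layer 2 at 18 °C → α = 2.2×10⁻⁴ K⁻¹
Layer 3 at 9.4 °C → α = 1.5×10⁻⁴ K⁻¹
Layer 4 at 2 °C → α = 1×10⁻⁴ K⁻¹
0–180 m: 180 × 2 × 2.7×10⁻⁴ = 0.09720 m
180–570 m: 2.2×10⁻⁴ × 1.2 × 390 = 0.10296 m
Layer 3: 1.5×10⁻⁴ × 0.48 × 570 = 0.04104 m
Layer 4: 1500 × 1×10⁻⁴ × 0.28 = 0.04200 m
Δh = 0.09720 + 0.10296 + 0.04104 + 0.04200 = 0.28320 m

0.28 m of thermosteric rise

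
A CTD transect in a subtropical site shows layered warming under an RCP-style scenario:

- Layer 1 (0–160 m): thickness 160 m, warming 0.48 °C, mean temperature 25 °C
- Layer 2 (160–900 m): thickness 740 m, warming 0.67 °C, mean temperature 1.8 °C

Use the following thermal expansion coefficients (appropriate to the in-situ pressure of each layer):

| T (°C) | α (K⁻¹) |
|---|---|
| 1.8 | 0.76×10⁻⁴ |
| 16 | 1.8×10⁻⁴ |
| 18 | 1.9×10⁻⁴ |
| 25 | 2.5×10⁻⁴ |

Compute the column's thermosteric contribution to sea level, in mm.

Layer 1 at 25 °C → α = 2.5×10⁻⁴ K⁻¹
Layer 2 at 1.8 °C → α = 0.76×10⁻⁴ K⁻¹
0.48 × 2.5×10⁻⁴ × 160 = 0.01920 m
Layer 2: 740 × 0.67 × 0.76×10⁻⁴ = 0.0376808 m
Δh = 0.01920 + 0.0376808 = 0.0568808 m

about 57 mm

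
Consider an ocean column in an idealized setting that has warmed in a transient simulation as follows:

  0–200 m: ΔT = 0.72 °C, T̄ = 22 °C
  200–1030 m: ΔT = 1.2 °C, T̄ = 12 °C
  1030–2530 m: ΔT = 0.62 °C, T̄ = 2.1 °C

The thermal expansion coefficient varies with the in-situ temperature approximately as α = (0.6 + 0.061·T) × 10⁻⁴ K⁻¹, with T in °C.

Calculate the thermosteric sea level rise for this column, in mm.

Layer 1: α = (0.6 + 0.061×22)×10⁻⁴ = 1.942×10⁻⁴ K⁻¹
Layer 2: α = (0.6 + 0.061×12)×10⁻⁴ = 1.332×10⁻⁴ K⁻¹
Layer 3: α = (0.6 + 0.061×2.1)×10⁻⁴ = 0.7281×10⁻⁴ K⁻¹
1.942×10⁻⁴ × 0.72 × 200 = 0.0279648 m
200–1030 m: 1.332×10⁻⁴ × 1.2 × 830 = 0.1326672 m
1030–2530 m: 1500 × 0.62 × 0.7281×10⁻⁴ = 0.0677133 m
Δh = 0.0279648 + 0.1326672 + 0.0677133 = 0.2283453 m

Δh ≈ 228 mm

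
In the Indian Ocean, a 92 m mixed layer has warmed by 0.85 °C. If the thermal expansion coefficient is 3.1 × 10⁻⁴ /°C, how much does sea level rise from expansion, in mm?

Δh = αΔT·H = 3.1×10⁻⁴ × 0.85 × 92 = 0.024242 m

24.2 mm of thermosteric rise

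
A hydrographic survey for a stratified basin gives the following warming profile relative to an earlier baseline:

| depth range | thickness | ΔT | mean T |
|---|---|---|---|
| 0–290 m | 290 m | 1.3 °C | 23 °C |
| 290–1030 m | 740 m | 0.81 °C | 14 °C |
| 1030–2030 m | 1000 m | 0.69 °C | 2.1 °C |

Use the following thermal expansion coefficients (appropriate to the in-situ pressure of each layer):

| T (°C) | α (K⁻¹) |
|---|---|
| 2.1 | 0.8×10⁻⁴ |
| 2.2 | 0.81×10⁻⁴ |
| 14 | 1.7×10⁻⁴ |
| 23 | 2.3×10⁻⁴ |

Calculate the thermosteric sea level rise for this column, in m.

about 0.244 m

Layer 1 at 23 °C → α = 2.3×10⁻⁴ K⁻¹
Layer 2 at 14 °C → α = 1.7×10⁻⁴ K⁻¹
Layer 3 at 2.1 °C → α = 0.8×10⁻⁴ K⁻¹
0–290 m: 2.3×10⁻⁴ × 290 × 1.3 = 0.08671 m
Layer 2: 1.7×10⁻⁴ × 0.81 × 740 = 0.101898 m
Layer 3: 0.8×10⁻⁴ × 1000 × 0.69 = 0.05520 m
Δh = 0.08671 + 0.101898 + 0.05520 = 0.243808 m ≈ 0.244 m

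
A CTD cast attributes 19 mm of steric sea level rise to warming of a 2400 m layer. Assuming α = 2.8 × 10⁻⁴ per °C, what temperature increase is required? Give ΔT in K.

ΔT ≈ 0.028 K

ΔT = Δh/(αH) = 0.019 / (2.8×10⁻⁴ × 2400) ≈ 0.02827 K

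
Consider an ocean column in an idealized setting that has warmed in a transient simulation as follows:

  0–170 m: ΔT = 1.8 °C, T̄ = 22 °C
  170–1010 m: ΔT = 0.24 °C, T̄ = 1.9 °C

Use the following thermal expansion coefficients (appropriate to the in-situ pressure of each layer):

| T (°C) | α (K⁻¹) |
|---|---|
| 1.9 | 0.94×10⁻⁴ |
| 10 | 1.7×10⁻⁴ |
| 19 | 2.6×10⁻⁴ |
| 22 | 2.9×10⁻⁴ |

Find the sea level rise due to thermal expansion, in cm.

10.8 cm

Layer 1 at 22 °C → α = 2.9×10⁻⁴ K⁻¹
Layer 2 at 1.9 °C → α = 0.94×10⁻⁴ K⁻¹
0–170 m: 2.9×10⁻⁴ × 170 × 1.8 = 0.08874 m
0.24 × 840 × 0.94×10⁻⁴ = 0.0189504 m
Δh = 0.08874 + 0.0189504 = 0.1076904 m ≈ 10.8 cm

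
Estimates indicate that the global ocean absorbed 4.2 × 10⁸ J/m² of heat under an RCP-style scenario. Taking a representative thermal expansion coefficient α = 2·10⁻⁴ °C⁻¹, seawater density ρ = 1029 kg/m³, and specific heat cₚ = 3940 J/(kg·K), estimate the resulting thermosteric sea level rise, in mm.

Δh ≈ 20.7 mm

Δh = αQ/(ρcₚ) = 2×10⁻⁴ × 4.2×10⁸ / (1029 × 3940) ≈ 0.020719 m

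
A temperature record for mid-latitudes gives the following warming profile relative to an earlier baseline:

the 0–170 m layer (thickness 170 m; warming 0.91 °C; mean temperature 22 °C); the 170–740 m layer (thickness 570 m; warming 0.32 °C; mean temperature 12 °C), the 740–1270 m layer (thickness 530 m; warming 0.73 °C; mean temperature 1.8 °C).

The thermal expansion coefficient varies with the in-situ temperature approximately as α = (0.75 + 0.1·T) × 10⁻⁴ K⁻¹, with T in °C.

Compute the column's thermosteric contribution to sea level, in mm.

Layer 1: α = (0.75 + 0.1×22)×10⁻⁴ = 2.95×10⁻⁴ K⁻¹
Layer 2: α = (0.75 + 0.1×12)×10⁻⁴ = 1.95×10⁻⁴ K⁻¹
Layer 3: α = (0.75 + 0.1×1.8)×10⁻⁴ = 0.93×10⁻⁴ K⁻¹
0–170 m: 2.95×10⁻⁴ × 0.91 × 170 = 0.0456365 m
1.95×10⁻⁴ × 0.32 × 570 = 0.035568 m
530 × 0.73 × 0.93×10⁻⁴ = 0.0359817 m
Δh = 0.0456365 + 0.035568 + 0.0359817 = 0.1171862 m

about 117 mm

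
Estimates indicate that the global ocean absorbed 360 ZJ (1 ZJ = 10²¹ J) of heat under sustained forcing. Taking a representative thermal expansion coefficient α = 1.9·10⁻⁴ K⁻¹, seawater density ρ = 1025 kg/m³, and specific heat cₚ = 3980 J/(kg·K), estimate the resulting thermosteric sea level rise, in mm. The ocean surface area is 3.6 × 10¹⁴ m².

Per unit area: Q = 360×10²¹ / (3.6×10¹⁴) = 1×10⁹ J/m²
Δh = αQ/(ρcₚ) = 1.9×10⁻⁴ × 1×10⁹ / (1025 × 3980) ≈ 0.046574 m

Δh ≈ 47 mm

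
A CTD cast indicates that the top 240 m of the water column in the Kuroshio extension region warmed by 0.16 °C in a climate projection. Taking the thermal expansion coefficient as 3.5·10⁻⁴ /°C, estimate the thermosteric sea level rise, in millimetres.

Δh = αΔT·H = 3.5×10⁻⁴ × 0.16 × 240 = 0.01344 m

about 13.4 mm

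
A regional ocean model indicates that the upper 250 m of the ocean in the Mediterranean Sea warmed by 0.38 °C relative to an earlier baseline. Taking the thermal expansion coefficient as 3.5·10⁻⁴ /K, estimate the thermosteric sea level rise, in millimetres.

Δh = αΔT·H = 3.5×10⁻⁴ × 0.38 × 250 = 0.03325 m

Δh ≈ 33.3 mm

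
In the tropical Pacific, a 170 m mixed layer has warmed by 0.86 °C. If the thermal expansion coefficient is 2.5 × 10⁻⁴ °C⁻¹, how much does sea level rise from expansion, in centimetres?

Δh = αΔT·H = 2.5×10⁻⁴ × 0.86 × 170 = 0.03655 m

Δh = 3.66 cm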